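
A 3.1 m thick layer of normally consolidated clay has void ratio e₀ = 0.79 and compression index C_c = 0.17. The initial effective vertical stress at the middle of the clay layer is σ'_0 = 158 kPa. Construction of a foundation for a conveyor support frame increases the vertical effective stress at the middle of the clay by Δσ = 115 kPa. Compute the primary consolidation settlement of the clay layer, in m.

Final effective stress: σ'_f = σ'_0 + Δσ = 158 + 115 = 273 kPa.
Normally consolidated clay, so the full stress increment lies on the virgin compression line:
S_c = C_c·H/(1+e₀)·log₁₀(σ'_f/σ'_0) = 0.17×3.1/(1+0.79)×log₁₀(273/158)
    = 0.29441 × 0.23751 = 0.06993 m

S_c ≈ 0.0699 m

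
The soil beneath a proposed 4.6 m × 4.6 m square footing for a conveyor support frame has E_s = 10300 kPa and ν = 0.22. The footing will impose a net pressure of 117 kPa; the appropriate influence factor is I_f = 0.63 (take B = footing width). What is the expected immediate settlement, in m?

Immediate (elastic) settlement: S_e = q·B·(1−ν²)/E_s · I_f.
S_e = 117 × 4.6 × (1 − 0.22²) / 10300 × 0.63
    = 117 × 4.6 × 0.9516 / 10300 × 0.63
    = 0.03133 m

S_e ≈ 0.0313 m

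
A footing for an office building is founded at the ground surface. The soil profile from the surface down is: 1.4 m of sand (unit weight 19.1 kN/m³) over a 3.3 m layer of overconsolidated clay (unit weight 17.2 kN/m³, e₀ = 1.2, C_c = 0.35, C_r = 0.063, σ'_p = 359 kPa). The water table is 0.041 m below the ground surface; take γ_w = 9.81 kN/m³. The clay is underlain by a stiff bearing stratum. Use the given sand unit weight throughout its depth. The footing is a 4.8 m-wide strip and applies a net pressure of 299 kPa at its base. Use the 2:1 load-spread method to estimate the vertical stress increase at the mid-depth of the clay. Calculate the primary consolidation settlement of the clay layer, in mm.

S_c ≈ 86.1 mm

Mid-depth of clay below the ground surface: z = 1.4 + 3.3/2 = 3.05 m.
Total vertical stress at mid-clay: σ_v = 19.1×1.4 + 17.2×1.65 = 55.12 kPa.
Pore pressure: u = 9.81×(3.05 − 0.041) = 29.518 kPa.
Initial effective stress: σ'_0 = σ_v − u = 55.12 − 29.518 = 25.602 kPa.
Stress increase at mid-clay by the 2:1 spreading method:
Δσ = qB/(B+z) = 299×4.8/(4.8+3.05) = 182.83 kPa
Final effective stress: σ'_f = 25.602 + 182.83 = 208.43 kPa.
σ'_f = 208.43 ≤ σ'_p = 359 kPa, so the clay remains overconsolidated and only the recompression index applies:
S_c = C_r·H/(1+e₀)·log₁₀(σ'_f/σ'_0) = 0.063×3.3/2.2×log₁₀(208.43/25.602)
    = 0.0945 × 0.91069 = 0.08606 m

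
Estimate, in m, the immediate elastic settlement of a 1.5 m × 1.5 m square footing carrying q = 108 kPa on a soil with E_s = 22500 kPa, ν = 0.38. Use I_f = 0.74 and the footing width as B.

S_e ≈ 0.00456 m

Immediate (elastic) settlement: S_e = q·B·(1−ν²)/E_s · I_f.
S_e = 108 × 1.5 × (1 − 0.38²) / 22500 × 0.74
    = 108 × 1.5 × 0.8556 / 22500 × 0.74
    = 0.004559 m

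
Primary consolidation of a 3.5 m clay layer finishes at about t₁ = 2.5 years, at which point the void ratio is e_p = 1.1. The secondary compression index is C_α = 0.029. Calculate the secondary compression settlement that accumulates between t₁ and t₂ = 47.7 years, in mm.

Secondary compression: S_s = C_α·H/(1+e_p)·log₁₀(t₂/t₁)
S_s = 0.029×3.5/(1+1.1)×log₁₀(47.7/2.5)
    = 0.04833 × 1.281 = 0.06189 m

S_s ≈ 61.9 mm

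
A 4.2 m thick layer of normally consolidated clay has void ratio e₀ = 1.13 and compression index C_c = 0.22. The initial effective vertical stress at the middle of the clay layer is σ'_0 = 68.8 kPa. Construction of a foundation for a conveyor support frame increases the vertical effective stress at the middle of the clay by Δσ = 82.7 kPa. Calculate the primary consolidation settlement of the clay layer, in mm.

Final effective stress: σ'_f = σ'_0 + Δσ = 68.8 + 82.7 = 151.5 kPa.
Normally consolidated clay, so the full stress increment lies on the virgin compression line:
S_c = C_c·H/(1+e₀)·log₁₀(σ'_f/σ'_0) = 0.22×4.2/(1+1.13)×log₁₀(151.5/68.8)
    = 0.4338 × 0.34282 = 0.1487 m

S_c ≈ 149 mm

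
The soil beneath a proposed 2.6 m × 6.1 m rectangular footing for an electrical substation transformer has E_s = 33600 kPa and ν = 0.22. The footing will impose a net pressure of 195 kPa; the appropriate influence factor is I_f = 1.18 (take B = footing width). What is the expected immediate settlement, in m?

Immediate (elastic) settlement: S_e = q·B·(1−ν²)/E_s · I_f.
S_e = 195 × 2.6 × (1 − 0.22²) / 33600 × 1.18
    = 195 × 2.6 × 0.9516 / 33600 × 1.18
    = 0.01694 m

S_e ≈ 0.0169 m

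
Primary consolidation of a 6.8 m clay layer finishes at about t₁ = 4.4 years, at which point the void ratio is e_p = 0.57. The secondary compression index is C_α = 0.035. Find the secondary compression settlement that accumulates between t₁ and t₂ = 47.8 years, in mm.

Secondary compression: S_s = C_α·H/(1+e_p)·log₁₀(t₂/t₁)
S_s = 0.035×6.8/(1+0.57)×log₁₀(47.8/4.4)
    = 0.1516 × 1.036 = 0.157 m

S_s ≈ 157 mm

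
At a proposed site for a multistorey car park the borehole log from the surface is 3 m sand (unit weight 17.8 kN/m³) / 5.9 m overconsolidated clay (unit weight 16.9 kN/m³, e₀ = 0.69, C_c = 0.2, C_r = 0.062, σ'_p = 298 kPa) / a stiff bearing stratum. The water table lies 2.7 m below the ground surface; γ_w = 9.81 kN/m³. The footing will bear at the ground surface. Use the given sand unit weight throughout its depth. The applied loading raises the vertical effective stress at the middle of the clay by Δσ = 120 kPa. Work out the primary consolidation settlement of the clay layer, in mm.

S_c ≈ 92.7 mm

Mid-depth of clay below the ground surface: z = 3 + 5.9/2 = 5.95 m.
Total vertical stress at mid-clay: σ_v = 17.8×3 + 16.9×2.95 = 103.25 kPa.
Pore pressure: u = 9.81×(5.95 − 2.7) = 31.883 kPa.
Initial effective stress: σ'_0 = σ_v − u = 103.25 − 31.883 = 71.367 kPa.
Final effective stress: σ'_f = 71.367 + 120 = 191.37 kPa.
σ'_f = 191.37 ≤ σ'_p = 298 kPa, so the clay remains overconsolidated and only the recompression index applies:
S_c = C_r·H/(1+e₀)·log₁₀(σ'_f/σ'_0) = 0.062×5.9/1.69×log₁₀(191.37/71.367)
    = 0.21645 × 0.42838 = 0.09272 m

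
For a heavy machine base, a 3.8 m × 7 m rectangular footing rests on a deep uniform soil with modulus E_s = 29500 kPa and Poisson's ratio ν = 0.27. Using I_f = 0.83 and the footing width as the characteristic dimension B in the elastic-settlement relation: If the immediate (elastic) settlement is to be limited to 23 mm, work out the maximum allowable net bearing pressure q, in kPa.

q ≈ 232 kPa

S_e = q·B·(1−ν²)/E_s · I_f  ⇒  q = S_e·E_s / (B·(1−ν²)·I_f).
q = 0.023 × 29500 / (3.8 × 0.9271 × 0.83) = 232 kPa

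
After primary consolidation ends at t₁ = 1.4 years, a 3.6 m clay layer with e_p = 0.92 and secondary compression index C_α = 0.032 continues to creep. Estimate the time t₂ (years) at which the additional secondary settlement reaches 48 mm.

S_s = C_α·H/(1+e_p)·log₁₀(t₂/t₁) ⇒ log₁₀(t₂/t₁) = S_s·(1+e_p)/(C_α·H).
log₁₀(t₂/t₁) = 0.048 × (1+0.92) / (0.032×3.6) = 0.8
t₂ = t₁ × 10^0.8 = 1.4 × 6.31 = 8.833 years

t₂ ≈ 8.83 years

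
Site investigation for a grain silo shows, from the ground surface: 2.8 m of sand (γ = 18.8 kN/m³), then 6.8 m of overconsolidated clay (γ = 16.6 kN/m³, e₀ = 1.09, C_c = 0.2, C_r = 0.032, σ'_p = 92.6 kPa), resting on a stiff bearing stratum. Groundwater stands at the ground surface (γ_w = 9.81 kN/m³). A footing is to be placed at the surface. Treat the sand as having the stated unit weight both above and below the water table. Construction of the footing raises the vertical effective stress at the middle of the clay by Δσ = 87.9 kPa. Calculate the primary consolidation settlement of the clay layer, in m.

Mid-depth of clay below the ground surface: z = 2.8 + 6.8/2 = 6.2 m.
Total vertical stress at mid-clay: σ_v = 18.8×2.8 + 16.6×3.4 = 109.08 kPa.
Pore pressure: u = 9.81×(6.2 − 0) = 60.822 kPa.
Initial effective stress: σ'_0 = σ_v − u = 109.08 − 60.822 = 48.258 kPa.
Final effective stress: σ'_f = 48.258 + 87.9 = 136.16 kPa.
σ'_f = 136.16 > σ'_p = 92.6 kPa, so the stress path crosses the preconsolidation pressure — recompression up to σ'_p, then virgin compression beyond:
S_c = H/(1+e₀)·[C_r·log₁₀(σ'_p/σ'_0) + C_c·log₁₀(σ'_f/σ'_p)]
    = 6.8/2.09 × [0.032×log₁₀(92.6/48.258) + 0.2×log₁₀(136.16/92.6)]
    = 3.2536 × [0.0090573 + 0.033488] = 0.1384 m

S_c ≈ 0.138 m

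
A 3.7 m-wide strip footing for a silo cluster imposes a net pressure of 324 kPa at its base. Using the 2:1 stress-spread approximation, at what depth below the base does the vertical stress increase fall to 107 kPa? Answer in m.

z ≈ 7.5 m

2:1 spreading — at depth z the loaded area has grown by z in each plan dimension:
qB/(B+z) = Δσ_z ⇒ z = qB/Δσ_z − B = 324×3.7/107 − 3.7 = 7.504 m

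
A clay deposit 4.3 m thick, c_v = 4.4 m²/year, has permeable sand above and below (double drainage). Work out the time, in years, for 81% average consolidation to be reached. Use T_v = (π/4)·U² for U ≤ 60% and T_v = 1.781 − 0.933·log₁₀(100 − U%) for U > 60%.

t ≈ 0.618 years

Drainage path length: H_d = H/2 = 2.15 m (double drainage).
U > 60%: T_v = 1.781 − 0.933·log₁₀(100 − 81) = 0.58792.
t = T_v·H_d²/c_v = 0.58792×2.15²/4.4 = 0.6177 years.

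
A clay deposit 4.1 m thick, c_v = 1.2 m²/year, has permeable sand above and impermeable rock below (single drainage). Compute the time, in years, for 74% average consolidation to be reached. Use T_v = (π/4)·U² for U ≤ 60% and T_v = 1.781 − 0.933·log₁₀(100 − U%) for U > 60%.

t ≈ 6.46 years

Drainage path length: H_d = H = 4.1 m (single drainage).
U > 60%: T_v = 1.781 − 0.933·log₁₀(100 − 74) = 0.46083.
t = T_v·H_d²/c_v = 0.46083×4.1²/1.2 = 6.455 years.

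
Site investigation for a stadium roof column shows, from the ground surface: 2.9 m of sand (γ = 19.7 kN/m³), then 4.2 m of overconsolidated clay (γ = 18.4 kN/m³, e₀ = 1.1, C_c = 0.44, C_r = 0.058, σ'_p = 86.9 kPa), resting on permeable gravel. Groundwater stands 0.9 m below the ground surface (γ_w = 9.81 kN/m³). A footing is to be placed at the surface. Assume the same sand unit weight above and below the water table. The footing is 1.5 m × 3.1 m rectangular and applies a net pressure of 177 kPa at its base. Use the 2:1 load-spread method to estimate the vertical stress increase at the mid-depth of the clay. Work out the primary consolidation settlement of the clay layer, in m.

Mid-depth of clay below the ground surface: z = 2.9 + 4.2/2 = 5 m.
Total vertical stress at mid-clay: σ_v = 19.7×2.9 + 18.4×2.1 = 95.77 kPa.
Pore pressure: u = 9.81×(5 − 0.9) = 40.221 kPa.
Initial effective stress: σ'_0 = σ_v − u = 95.77 − 40.221 = 55.549 kPa.
Stress increase at mid-clay by the 2:1 spreading method:
Δσ = qBL/((B+z)(L+z)) = 177×1.5×3.1/((1.5+5)(3.1+5)) = 15.632 kPa
Final effective stress: σ'_f = 55.549 + 15.632 = 71.181 kPa.
σ'_f = 71.181 ≤ σ'_p = 86.9 kPa, so the clay remains overconsolidated and only the recompression index applies:
S_c = C_r·H/(1+e₀)·log₁₀(σ'_f/σ'_0) = 0.058×4.2/2.1×log₁₀(71.181/55.549)
    = 0.116 × 0.10769 = 0.01249 m

S_c ≈ 0.0125 m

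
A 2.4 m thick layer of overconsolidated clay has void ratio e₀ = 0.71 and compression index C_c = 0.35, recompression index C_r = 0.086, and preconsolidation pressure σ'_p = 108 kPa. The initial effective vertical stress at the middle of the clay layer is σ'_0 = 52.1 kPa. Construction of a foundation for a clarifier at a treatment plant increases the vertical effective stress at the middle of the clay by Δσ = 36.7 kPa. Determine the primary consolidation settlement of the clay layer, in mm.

Final effective stress: σ'_f = 52.1 + 36.7 = 88.8 kPa.
σ'_f = 88.8 ≤ σ'_p = 108 kPa, so the clay remains overconsolidated and only the recompression index applies:
S_c = C_r·H/(1+e₀)·log₁₀(σ'_f/σ'_0) = 0.086×2.4/1.71×log₁₀(88.8/52.1)
    = 0.1207 × 0.23158 = 0.02795 m

S_c ≈ 28 mm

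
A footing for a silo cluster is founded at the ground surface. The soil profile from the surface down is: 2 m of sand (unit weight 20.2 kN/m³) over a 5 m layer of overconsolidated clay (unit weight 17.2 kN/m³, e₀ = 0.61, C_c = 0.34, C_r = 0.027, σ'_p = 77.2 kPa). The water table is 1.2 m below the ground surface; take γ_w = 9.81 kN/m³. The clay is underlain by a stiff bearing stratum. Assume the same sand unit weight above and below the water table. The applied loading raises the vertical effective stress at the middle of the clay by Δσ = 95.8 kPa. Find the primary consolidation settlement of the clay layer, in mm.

S_c ≈ 310 mm

Mid-depth of clay below the ground surface: z = 2 + 5/2 = 4.5 m.
Total vertical stress at mid-clay: σ_v = 20.2×2 + 17.2×2.5 = 83.4 kPa.
Pore pressure: u = 9.81×(4.5 − 1.2) = 32.373 kPa.
Initial effective stress: σ'_0 = σ_v − u = 83.4 − 32.373 = 51.027 kPa.
Final effective stress: σ'_f = 51.027 + 95.8 = 146.83 kPa.
σ'_f = 146.83 > σ'_p = 77.2 kPa, so the stress path crosses the preconsolidation pressure — recompression up to σ'_p, then virgin compression beyond:
S_c = H/(1+e₀)·[C_r·log₁₀(σ'_p/σ'_0) + C_c·log₁₀(σ'_f/σ'_p)]
    = 5/1.61 × [0.027×log₁₀(77.2/51.027) + 0.34×log₁₀(146.83/77.2)]
    = 3.1056 × [0.0048551 + 0.094927] = 0.3099 m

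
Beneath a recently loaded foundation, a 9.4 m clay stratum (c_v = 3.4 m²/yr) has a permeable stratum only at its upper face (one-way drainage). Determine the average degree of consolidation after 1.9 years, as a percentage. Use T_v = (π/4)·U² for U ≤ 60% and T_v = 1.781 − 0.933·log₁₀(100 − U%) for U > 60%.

Drainage path length: H_d = H = 9.4 m (single drainage).
T_v = c_v·t/H_d² = 3.4×1.9/9.4² = 0.07311.
T_v = 0.07311 corresponds to the U ≤ 60% branch:
U = √(4T_v/π) = 0.3051

U ≈ 30.5 %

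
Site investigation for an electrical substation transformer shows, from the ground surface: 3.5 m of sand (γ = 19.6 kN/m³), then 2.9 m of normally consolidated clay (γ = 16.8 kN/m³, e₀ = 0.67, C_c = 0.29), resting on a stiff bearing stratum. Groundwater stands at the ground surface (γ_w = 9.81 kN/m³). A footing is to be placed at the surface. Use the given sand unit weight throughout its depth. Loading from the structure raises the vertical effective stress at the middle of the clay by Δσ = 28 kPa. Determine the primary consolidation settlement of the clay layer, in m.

Mid-depth of clay below the ground surface: z = 3.5 + 2.9/2 = 4.95 m.
Total vertical stress at mid-clay: σ_v = 19.6×3.5 + 16.8×1.45 = 92.96 kPa.
Pore pressure: u = 9.81×(4.95 − 0) = 48.56 kPa.
Initial effective stress: σ'_0 = σ_v − u = 92.96 − 48.56 = 44.4 kPa.
Final effective stress: σ'_f = σ'_0 + Δσ = 44.4 + 28 = 72.4 kPa.
Normally consolidated clay, so the full stress increment lies on the virgin compression line:
S_c = C_c·H/(1+e₀)·log₁₀(σ'_f/σ'_0) = 0.29×2.9/(1+0.67)×log₁₀(72.4/44.4)
    = 0.50359 × 0.21236 = 0.1069 m

S_c ≈ 0.107 m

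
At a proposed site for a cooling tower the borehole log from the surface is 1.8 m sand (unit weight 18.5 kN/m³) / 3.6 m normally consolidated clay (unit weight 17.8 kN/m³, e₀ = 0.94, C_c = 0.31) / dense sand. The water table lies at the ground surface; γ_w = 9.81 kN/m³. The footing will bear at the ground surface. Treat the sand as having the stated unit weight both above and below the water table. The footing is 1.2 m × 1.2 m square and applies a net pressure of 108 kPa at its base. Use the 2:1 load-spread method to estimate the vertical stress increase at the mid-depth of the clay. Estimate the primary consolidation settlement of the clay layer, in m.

S_c ≈ 0.0507 m

Mid-depth of clay below the ground surface: z = 1.8 + 3.6/2 = 3.6 m.
Total vertical stress at mid-clay: σ_v = 18.5×1.8 + 17.8×1.8 = 65.34 kPa.
Pore pressure: u = 9.81×(3.6 − 0) = 35.316 kPa.
Initial effective stress: σ'_0 = σ_v − u = 65.34 − 35.316 = 30.024 kPa.
Stress increase at mid-clay by the 2:1 spreading method:
Δσ = qBL/((B+z)(L+z)) = 108×1.2×1.2/((1.2+3.6)(1.2+3.6)) = 6.75 kPa
Final effective stress: σ'_f = σ'_0 + Δσ = 30.024 + 6.75 = 36.774 kPa.
Normally consolidated clay, so the full stress increment lies on the virgin compression line:
S_c = C_c·H/(1+e₀)·log₁₀(σ'_f/σ'_0) = 0.31×3.6/(1+0.94)×log₁₀(36.774/30.024)
    = 0.57526 × 0.088072 = 0.05066 m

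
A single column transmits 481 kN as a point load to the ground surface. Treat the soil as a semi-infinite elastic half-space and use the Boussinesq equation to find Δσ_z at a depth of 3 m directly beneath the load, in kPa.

Δσ_z ≈ 25.5 kPa

Boussinesq vertical stress below a point load on an elastic half-space:
Δσ_z = 3P/(2πz²) · [1 + (r/z)²]^(−5/2)
r/z = 0/3 = 0; [1+(r/z)²]^(−5/2) = 1.
Δσ_z = 3×481/(2π×3²) × 1 = 25.518 × 1 = 25.52 kPa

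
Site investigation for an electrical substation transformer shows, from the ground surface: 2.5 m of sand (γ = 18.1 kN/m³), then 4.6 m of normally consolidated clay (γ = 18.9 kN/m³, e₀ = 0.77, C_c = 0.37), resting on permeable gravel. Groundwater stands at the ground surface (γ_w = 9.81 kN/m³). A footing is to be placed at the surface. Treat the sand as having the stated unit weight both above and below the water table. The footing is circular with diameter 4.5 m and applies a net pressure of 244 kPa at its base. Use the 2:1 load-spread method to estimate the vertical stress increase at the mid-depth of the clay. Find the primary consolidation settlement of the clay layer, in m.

S_c ≈ 0.361 m

Mid-depth of clay below the ground surface: z = 2.5 + 4.6/2 = 4.8 m.
Total vertical stress at mid-clay: σ_v = 18.1×2.5 + 18.9×2.3 = 88.72 kPa.
Pore pressure: u = 9.81×(4.8 − 0) = 47.088 kPa.
Initial effective stress: σ'_0 = σ_v − u = 88.72 − 47.088 = 41.632 kPa.
Stress increase at mid-clay by the 2:1 spreading method:
Δσ ≈ qD²/(D+z)² = 244×4.5²/(4.5+4.8)² = 57.128 kPa
Final effective stress: σ'_f = σ'_0 + Δσ = 41.632 + 57.128 = 98.76 kPa.
Normally consolidated clay, so the full stress increment lies on the virgin compression line:
S_c = C_c·H/(1+e₀)·log₁₀(σ'_f/σ'_0) = 0.37×4.6/(1+0.77)×log₁₀(98.76/41.632)
    = 0.96158 × 0.37515 = 0.3607 m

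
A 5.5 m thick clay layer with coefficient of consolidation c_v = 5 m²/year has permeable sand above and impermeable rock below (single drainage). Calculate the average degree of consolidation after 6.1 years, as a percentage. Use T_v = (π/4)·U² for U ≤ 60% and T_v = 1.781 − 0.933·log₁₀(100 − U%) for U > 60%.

U ≈ 93.3 %

Drainage path length: H_d = H = 5.5 m (single drainage).
T_v = c_v·t/H_d² = 5×6.1/5.5² = 1.0083.
T_v = 1.0083 corresponds to the U > 60% branch:
U = 1 − 10^((1.781 − T_v)/0.933)/100 = 0.9327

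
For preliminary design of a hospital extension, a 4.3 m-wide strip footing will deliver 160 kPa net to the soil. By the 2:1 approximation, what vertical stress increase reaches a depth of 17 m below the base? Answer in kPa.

By the 2:1 method the load spreads at 1 horizontal : 2 vertical, so at depth z the loaded area has grown by z in each plan dimension:
Δσ = qB/(B+z) = 160×4.3/(4.3+17) = 32.3 kPa

Δσ_z ≈ 32.3 kPa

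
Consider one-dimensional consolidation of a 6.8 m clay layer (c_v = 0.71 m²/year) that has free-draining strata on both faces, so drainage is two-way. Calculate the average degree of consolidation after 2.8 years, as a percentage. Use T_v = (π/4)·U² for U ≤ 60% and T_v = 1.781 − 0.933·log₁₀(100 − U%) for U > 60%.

Drainage path length: H_d = H/2 = 3.4 m (double drainage).
T_v = c_v·t/H_d² = 0.71×2.8/3.4² = 0.17197.
T_v = 0.17197 corresponds to the U ≤ 60% branch:
U = √(4T_v/π) = 0.4679

U ≈ 46.8 %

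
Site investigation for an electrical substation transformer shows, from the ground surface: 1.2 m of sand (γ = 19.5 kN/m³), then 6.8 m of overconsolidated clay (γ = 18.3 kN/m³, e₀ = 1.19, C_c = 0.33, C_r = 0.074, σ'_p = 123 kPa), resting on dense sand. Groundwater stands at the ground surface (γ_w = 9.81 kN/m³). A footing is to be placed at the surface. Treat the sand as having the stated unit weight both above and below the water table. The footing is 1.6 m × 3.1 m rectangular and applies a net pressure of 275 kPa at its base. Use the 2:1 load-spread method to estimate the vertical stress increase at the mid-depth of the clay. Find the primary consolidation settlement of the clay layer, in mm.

S_c ≈ 53.3 mm

Mid-depth of clay below the ground surface: z = 1.2 + 6.8/2 = 4.6 m.
Total vertical stress at mid-clay: σ_v = 19.5×1.2 + 18.3×3.4 = 85.62 kPa.
Pore pressure: u = 9.81×(4.6 − 0) = 45.126 kPa.
Initial effective stress: σ'_0 = σ_v − u = 85.62 − 45.126 = 40.494 kPa.
Stress increase at mid-clay by the 2:1 spreading method:
Δσ = qBL/((B+z)(L+z)) = 275×1.6×3.1/((1.6+4.6)(3.1+4.6)) = 28.571 kPa
Final effective stress: σ'_f = 40.494 + 28.571 = 69.065 kPa.
σ'_f = 69.065 ≤ σ'_p = 123 kPa, so the clay remains overconsolidated and only the recompression index applies:
S_c = C_r·H/(1+e₀)·log₁₀(σ'_f/σ'_0) = 0.074×6.8/2.19×log₁₀(69.065/40.494)
    = 0.22977 × 0.23187 = 0.05328 m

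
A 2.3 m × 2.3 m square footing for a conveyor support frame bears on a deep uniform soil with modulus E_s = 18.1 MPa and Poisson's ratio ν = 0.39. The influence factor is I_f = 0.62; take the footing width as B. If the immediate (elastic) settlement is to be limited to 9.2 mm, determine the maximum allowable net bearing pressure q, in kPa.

E_s = 18.1 MPa = 18100 kPa.
S_e = q·B·(1−ν²)/E_s · I_f  ⇒  q = S_e·E_s / (B·(1−ν²)·I_f).
q = 0.0092 × 18100 / (2.3 × 0.8479 × 0.62) = 137.7 kPa

q ≈ 138 kPa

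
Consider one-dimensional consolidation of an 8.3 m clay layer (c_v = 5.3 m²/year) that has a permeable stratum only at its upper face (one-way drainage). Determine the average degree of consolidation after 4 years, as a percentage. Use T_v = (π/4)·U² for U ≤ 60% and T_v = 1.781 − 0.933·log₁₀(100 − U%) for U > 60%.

U ≈ 62.1 %

Drainage path length: H_d = H = 8.3 m (single drainage).
T_v = c_v·t/H_d² = 5.3×4/8.3² = 0.30774.
T_v = 0.30774 corresponds to the U > 60% branch:
U = 1 − 10^((1.781 − T_v)/0.933)/100 = 0.6206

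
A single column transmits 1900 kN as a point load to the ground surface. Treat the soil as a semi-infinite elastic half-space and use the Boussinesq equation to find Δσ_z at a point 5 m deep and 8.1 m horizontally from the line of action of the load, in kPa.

Δσ_z ≈ 1.45 kPa

Boussinesq vertical stress below a point load on an elastic half-space:
Δσ_z = 3P/(2πz²) · [1 + (r/z)²]^(−5/2)
r/z = 8.1/5 = 1.62; [1+(r/z)²]^(−5/2) = 0.039986.
Δσ_z = 3×1900/(2π×5²) × 0.039986 = 36.287 × 0.039986 = 1.451 kPa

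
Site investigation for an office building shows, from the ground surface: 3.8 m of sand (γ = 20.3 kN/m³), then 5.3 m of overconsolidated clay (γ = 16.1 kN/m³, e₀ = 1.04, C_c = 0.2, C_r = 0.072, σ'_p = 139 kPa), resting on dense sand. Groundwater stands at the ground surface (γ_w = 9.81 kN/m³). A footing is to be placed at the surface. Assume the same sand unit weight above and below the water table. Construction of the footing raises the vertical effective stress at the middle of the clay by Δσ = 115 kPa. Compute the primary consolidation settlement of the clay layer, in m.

S_c ≈ 0.121 m

Mid-depth of clay below the ground surface: z = 3.8 + 5.3/2 = 6.45 m.
Total vertical stress at mid-clay: σ_v = 20.3×3.8 + 16.1×2.65 = 119.81 kPa.
Pore pressure: u = 9.81×(6.45 − 0) = 63.275 kPa.
Initial effective stress: σ'_0 = σ_v − u = 119.81 − 63.275 = 56.535 kPa.
Final effective stress: σ'_f = 56.535 + 115 = 171.53 kPa.
σ'_f = 171.53 > σ'_p = 139 kPa, so the stress path crosses the preconsolidation pressure — recompression up to σ'_p, then virgin compression beyond:
S_c = H/(1+e₀)·[C_r·log₁₀(σ'_p/σ'_0) + C_c·log₁₀(σ'_f/σ'_p)]
    = 5.3/2.04 × [0.072×log₁₀(139/56.535) + 0.2×log₁₀(171.53/139)]
    = 2.598 × [0.02813 + 0.018265] = 0.1205 m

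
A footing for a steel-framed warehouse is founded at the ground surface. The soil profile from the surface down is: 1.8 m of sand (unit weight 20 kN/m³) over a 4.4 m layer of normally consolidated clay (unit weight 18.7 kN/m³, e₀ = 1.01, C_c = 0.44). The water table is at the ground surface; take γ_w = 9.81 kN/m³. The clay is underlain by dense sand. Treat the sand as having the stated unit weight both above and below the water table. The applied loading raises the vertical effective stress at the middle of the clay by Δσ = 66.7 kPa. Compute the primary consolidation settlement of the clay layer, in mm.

S_c ≈ 425 mm

Mid-depth of clay below the ground surface: z = 1.8 + 4.4/2 = 4 m.
Total vertical stress at mid-clay: σ_v = 20×1.8 + 18.7×2.2 = 77.14 kPa.
Pore pressure: u = 9.81×(4 − 0) = 39.24 kPa.
Initial effective stress: σ'_0 = σ_v − u = 77.14 − 39.24 = 37.9 kPa.
Final effective stress: σ'_f = σ'_0 + Δσ = 37.9 + 66.7 = 104.6 kPa.
Normally consolidated clay, so the full stress increment lies on the virgin compression line:
S_c = C_c·H/(1+e₀)·log₁₀(σ'_f/σ'_0) = 0.44×4.4/(1+1.01)×log₁₀(104.6/37.9)
    = 0.96318 × 0.44089 = 0.4247 m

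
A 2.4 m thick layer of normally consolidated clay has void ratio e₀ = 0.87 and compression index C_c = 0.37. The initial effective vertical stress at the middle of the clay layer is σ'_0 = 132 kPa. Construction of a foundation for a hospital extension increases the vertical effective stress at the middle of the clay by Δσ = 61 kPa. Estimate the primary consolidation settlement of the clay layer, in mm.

Final effective stress: σ'_f = σ'_0 + Δσ = 132 + 61 = 193 kPa.
Normally consolidated clay, so the full stress increment lies on the virgin compression line:
S_c = C_c·H/(1+e₀)·log₁₀(σ'_f/σ'_0) = 0.37×2.4/(1+0.87)×log₁₀(193/132)
    = 0.47487 × 0.16498 = 0.07834 m

S_c ≈ 78.3 mm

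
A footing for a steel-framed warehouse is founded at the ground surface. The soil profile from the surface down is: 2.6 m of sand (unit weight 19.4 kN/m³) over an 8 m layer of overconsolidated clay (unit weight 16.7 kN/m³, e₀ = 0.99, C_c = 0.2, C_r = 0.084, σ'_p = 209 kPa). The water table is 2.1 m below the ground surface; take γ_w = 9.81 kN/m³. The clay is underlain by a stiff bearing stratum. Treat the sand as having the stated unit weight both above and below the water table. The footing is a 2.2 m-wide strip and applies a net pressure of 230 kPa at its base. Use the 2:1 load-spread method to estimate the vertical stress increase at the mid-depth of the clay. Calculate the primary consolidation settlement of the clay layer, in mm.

Mid-depth of clay below the ground surface: z = 2.6 + 8/2 = 6.6 m.
Total vertical stress at mid-clay: σ_v = 19.4×2.6 + 16.7×4 = 117.24 kPa.
Pore pressure: u = 9.81×(6.6 − 2.1) = 44.145 kPa.
Initial effective stress: σ'_0 = σ_v − u = 117.24 − 44.145 = 73.095 kPa.
Stress increase at mid-clay by the 2:1 spreading method:
Δσ = qB/(B+z) = 230×2.2/(2.2+6.6) = 57.5 kPa
Final effective stress: σ'_f = 73.095 + 57.5 = 130.59 kPa.
σ'_f = 130.59 ≤ σ'_p = 209 kPa, so the clay remains overconsolidated and only the recompression index applies:
S_c = C_r·H/(1+e₀)·log₁₀(σ'_f/σ'_0) = 0.084×8/1.99×log₁₀(130.59/73.095)
    = 0.33769 × 0.25202 = 0.0851 m

S_c ≈ 85.1 mm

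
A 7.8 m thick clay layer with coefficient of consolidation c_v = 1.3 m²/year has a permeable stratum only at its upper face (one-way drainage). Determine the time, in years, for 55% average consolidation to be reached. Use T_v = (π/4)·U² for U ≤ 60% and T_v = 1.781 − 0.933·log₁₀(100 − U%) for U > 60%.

t ≈ 11.1 years

Drainage path length: H_d = H = 7.8 m (single drainage).
U ≤ 60%: T_v = (π/4)·U² = (π/4)×0.55² = 0.23758.
t = T_v·H_d²/c_v = 0.23758×7.8²/1.3 = 11.12 years.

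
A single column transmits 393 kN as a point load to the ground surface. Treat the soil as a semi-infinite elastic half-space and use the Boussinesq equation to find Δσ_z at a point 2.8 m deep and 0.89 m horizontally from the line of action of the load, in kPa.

Δσ_z ≈ 18.8 kPa

Boussinesq vertical stress below a point load on an elastic half-space:
Δσ_z = 3P/(2πz²) · [1 + (r/z)²]^(−5/2)
r/z = 0.89/2.8 = 0.31786; [1+(r/z)²]^(−5/2) = 0.78614.
Δσ_z = 3×393/(2π×2.8²) × 0.78614 = 23.934 × 0.78614 = 18.82 kPa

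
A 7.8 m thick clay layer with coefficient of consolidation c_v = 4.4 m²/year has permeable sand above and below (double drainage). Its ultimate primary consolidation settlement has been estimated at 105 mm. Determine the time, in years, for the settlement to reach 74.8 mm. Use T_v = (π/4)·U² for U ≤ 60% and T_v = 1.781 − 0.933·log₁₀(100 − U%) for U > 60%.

Drainage path length: H_d = H/2 = 3.9 m (double drainage).
U = S(t)/S_ult = 74.8/105 = 0.7124.
U > 60%: T_v = 1.781 − 0.933·log₁₀(100 − 71.238) = 0.41992.
t = T_v·H_d²/c_v = 0.41992×3.9²/4.4 = 1.452 years.

t ≈ 1.45 years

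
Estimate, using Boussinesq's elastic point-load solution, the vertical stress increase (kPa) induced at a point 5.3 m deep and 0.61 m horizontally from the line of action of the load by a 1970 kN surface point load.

Δσ_z ≈ 32.4 kPa

Boussinesq vertical stress below a point load on an elastic half-space:
Δσ_z = 3P/(2πz²) · [1 + (r/z)²]^(−5/2)
r/z = 0.61/5.3 = 0.11509; [1+(r/z)²]^(−5/2) = 0.96764.
Δσ_z = 3×1970/(2π×5.3²) × 0.96764 = 33.485 × 0.96764 = 32.4 kPa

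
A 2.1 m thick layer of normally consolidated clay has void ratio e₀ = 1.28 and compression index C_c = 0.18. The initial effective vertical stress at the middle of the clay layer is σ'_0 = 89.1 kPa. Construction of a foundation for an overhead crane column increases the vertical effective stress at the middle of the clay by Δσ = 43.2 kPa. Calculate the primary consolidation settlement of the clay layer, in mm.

S_c ≈ 28.5 mm

Final effective stress: σ'_f = σ'_0 + Δσ = 89.1 + 43.2 = 132.3 kPa.
Normally consolidated clay, so the full stress increment lies on the virgin compression line:
S_c = C_c·H/(1+e₀)·log₁₀(σ'_f/σ'_0) = 0.18×2.1/(1+1.28)×log₁₀(132.3/89.1)
    = 0.16579 × 0.17168 = 0.02846 m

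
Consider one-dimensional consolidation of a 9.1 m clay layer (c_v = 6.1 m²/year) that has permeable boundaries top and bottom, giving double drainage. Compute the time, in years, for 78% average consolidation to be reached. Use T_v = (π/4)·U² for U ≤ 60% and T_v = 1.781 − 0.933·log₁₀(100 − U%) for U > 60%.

Drainage path length: H_d = H/2 = 4.55 m (double drainage).
U > 60%: T_v = 1.781 − 0.933·log₁₀(100 − 78) = 0.52852.
t = T_v·H_d²/c_v = 0.52852×4.55²/6.1 = 1.794 years.

t ≈ 1.79 years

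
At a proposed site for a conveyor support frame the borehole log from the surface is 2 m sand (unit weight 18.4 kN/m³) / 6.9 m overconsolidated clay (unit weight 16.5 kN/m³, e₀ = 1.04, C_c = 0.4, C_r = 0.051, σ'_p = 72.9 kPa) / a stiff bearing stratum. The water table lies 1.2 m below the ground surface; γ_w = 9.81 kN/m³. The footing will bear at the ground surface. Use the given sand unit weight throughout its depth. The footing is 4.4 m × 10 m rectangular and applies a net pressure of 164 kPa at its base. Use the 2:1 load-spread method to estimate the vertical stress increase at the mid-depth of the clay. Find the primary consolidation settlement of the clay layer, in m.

S_c ≈ 0.208 m

Mid-depth of clay below the ground surface: z = 2 + 6.9/2 = 5.45 m.
Total vertical stress at mid-clay: σ_v = 18.4×2 + 16.5×3.45 = 93.725 kPa.
Pore pressure: u = 9.81×(5.45 − 1.2) = 41.693 kPa.
Initial effective stress: σ'_0 = σ_v − u = 93.725 − 41.693 = 52.032 kPa.
Stress increase at mid-clay by the 2:1 spreading method:
Δσ = qBL/((B+z)(L+z)) = 164×4.4×10/((4.4+5.45)(10+5.45)) = 47.417 kPa
Final effective stress: σ'_f = 52.032 + 47.417 = 99.449 kPa.
σ'_f = 99.449 > σ'_p = 72.9 kPa, so the stress path crosses the preconsolidation pressure — recompression up to σ'_p, then virgin compression beyond:
S_c = H/(1+e₀)·[C_r·log₁₀(σ'_p/σ'_0) + C_c·log₁₀(σ'_f/σ'_p)]
    = 6.9/2.04 × [0.051×log₁₀(72.9/52.032) + 0.4×log₁₀(99.449/72.9)]
    = 3.3824 × [0.0074693 + 0.053949] = 0.2077 m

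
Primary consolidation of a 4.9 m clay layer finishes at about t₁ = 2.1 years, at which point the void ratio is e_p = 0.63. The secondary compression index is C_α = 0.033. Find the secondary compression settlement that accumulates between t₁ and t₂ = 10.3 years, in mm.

S_s ≈ 68.5 mm

Secondary compression: S_s = C_α·H/(1+e_p)·log₁₀(t₂/t₁)
S_s = 0.033×4.9/(1+0.63)×log₁₀(10.3/2.1)
    = 0.0992 × 0.6906 = 0.06851 m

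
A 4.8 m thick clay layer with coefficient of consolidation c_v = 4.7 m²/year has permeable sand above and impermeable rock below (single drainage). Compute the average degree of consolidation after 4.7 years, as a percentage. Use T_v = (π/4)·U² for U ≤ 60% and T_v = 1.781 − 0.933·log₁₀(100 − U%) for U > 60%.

U ≈ 92.4 %

Drainage path length: H_d = H = 4.8 m (single drainage).
T_v = c_v·t/H_d² = 4.7×4.7/4.8² = 0.95877.
T_v = 0.95877 corresponds to the U > 60% branch:
U = 1 − 10^((1.781 − T_v)/0.933)/100 = 0.9239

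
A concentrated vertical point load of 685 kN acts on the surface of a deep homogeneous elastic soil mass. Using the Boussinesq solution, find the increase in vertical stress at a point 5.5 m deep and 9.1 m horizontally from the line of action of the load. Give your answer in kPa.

Δσ_z ≈ 0.4 kPa

Boussinesq vertical stress below a point load on an elastic half-space:
Δσ_z = 3P/(2πz²) · [1 + (r/z)²]^(−5/2)
r/z = 9.1/5.5 = 1.6545; [1+(r/z)²]^(−5/2) = 0.037029.
Δσ_z = 3×685/(2π×5.5²) × 0.037029 = 10.812 × 0.037029 = 0.4004 kPa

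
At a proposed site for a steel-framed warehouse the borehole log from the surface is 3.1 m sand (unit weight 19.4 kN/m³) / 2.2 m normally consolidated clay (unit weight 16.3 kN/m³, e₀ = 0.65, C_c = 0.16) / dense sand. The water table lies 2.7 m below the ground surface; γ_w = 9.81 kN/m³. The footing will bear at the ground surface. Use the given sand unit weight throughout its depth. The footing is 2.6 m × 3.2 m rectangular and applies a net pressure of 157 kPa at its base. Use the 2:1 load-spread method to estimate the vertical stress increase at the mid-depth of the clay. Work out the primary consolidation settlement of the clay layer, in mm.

Mid-depth of clay below the ground surface: z = 3.1 + 2.2/2 = 4.2 m.
Total vertical stress at mid-clay: σ_v = 19.4×3.1 + 16.3×1.1 = 78.07 kPa.
Pore pressure: u = 9.81×(4.2 − 2.7) = 14.715 kPa.
Initial effective stress: σ'_0 = σ_v − u = 78.07 − 14.715 = 63.355 kPa.
Stress increase at mid-clay by the 2:1 spreading method:
Δσ = qBL/((B+z)(L+z)) = 157×2.6×3.2/((2.6+4.2)(3.2+4.2)) = 25.959 kPa
Final effective stress: σ'_f = σ'_0 + Δσ = 63.355 + 25.959 = 89.314 kPa.
Normally consolidated clay, so the full stress increment lies on the virgin compression line:
S_c = C_c·H/(1+e₀)·log₁₀(σ'_f/σ'_0) = 0.16×2.2/(1+0.65)×log₁₀(89.314/63.355)
    = 0.21333 × 0.14914 = 0.03182 m

S_c ≈ 31.8 mm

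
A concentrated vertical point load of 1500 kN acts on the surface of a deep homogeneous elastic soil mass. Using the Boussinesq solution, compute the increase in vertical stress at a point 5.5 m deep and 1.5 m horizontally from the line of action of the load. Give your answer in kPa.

Δσ_z ≈ 19.8 kPa

Boussinesq vertical stress below a point load on an elastic half-space:
Δσ_z = 3P/(2πz²) · [1 + (r/z)²]^(−5/2)
r/z = 1.5/5.5 = 0.27273; [1+(r/z)²]^(−5/2) = 0.83581.
Δσ_z = 3×1500/(2π×5.5²) × 0.83581 = 23.676 × 0.83581 = 19.79 kPa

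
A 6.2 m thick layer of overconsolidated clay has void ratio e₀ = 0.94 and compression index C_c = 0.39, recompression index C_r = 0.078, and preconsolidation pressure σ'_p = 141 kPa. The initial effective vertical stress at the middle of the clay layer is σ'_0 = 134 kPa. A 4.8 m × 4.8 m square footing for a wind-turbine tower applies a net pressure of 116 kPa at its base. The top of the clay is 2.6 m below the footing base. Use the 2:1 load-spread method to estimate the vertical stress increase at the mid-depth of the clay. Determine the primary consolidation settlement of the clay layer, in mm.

Mid-depth of clay below the footing base: z = 2.6 + 6.2/2 = 5.7 m.
Stress increase at mid-clay by the 2:1 spreading method:
Δσ = qBL/((B+z)(L+z)) = 116×4.8×4.8/((4.8+5.7)(4.8+5.7)) = 24.242 kPa
Final effective stress: σ'_f = 134 + 24.242 = 158.24 kPa.
σ'_f = 158.24 > σ'_p = 141 kPa, so the stress path crosses the preconsolidation pressure — recompression up to σ'_p, then virgin compression beyond:
S_c = H/(1+e₀)·[C_r·log₁₀(σ'_p/σ'_0) + C_c·log₁₀(σ'_f/σ'_p)]
    = 6.2/1.94 × [0.078×log₁₀(141/134) + 0.39×log₁₀(158.24/141)]
    = 3.1959 × [0.0017249 + 0.019538] = 0.06795 m

S_c ≈ 68 mm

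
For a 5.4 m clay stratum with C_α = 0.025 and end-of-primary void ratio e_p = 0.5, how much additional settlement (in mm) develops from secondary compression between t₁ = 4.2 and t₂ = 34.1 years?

S_s ≈ 81.9 mm

Secondary compression: S_s = C_α·H/(1+e_p)·log₁₀(t₂/t₁)
S_s = 0.025×5.4/(1+0.5)×log₁₀(34.1/4.2)
    = 0.09 × 0.9095 = 0.08186 m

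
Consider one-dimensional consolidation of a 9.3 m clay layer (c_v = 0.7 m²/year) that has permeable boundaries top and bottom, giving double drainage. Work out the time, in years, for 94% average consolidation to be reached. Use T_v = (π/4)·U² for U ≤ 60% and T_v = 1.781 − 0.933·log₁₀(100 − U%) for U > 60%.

t ≈ 32.6 years

Drainage path length: H_d = H/2 = 4.65 m (double drainage).
U > 60%: T_v = 1.781 − 0.933·log₁₀(100 − 94) = 1.055.
t = T_v·H_d²/c_v = 1.055×4.65²/0.7 = 32.59 years.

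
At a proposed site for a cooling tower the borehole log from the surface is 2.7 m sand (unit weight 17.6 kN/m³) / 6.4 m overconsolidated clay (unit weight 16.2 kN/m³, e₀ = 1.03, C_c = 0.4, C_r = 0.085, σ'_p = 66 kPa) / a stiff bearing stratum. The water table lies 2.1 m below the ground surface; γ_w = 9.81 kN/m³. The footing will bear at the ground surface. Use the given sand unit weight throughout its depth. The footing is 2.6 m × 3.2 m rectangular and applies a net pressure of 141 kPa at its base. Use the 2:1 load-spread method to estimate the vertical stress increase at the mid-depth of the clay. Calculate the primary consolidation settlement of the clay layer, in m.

S_c ≈ 0.0933 m

Mid-depth of clay below the ground surface: z = 2.7 + 6.4/2 = 5.9 m.
Total vertical stress at mid-clay: σ_v = 17.6×2.7 + 16.2×3.2 = 99.36 kPa.
Pore pressure: u = 9.81×(5.9 − 2.1) = 37.278 kPa.
Initial effective stress: σ'_0 = σ_v − u = 99.36 − 37.278 = 62.082 kPa.
Stress increase at mid-clay by the 2:1 spreading method:
Δσ = qBL/((B+z)(L+z)) = 141×2.6×3.2/((2.6+5.9)(3.2+5.9)) = 15.166 kPa
Final effective stress: σ'_f = 62.082 + 15.166 = 77.248 kPa.
σ'_f = 77.248 > σ'_p = 66 kPa, so the stress path crosses the preconsolidation pressure — recompression up to σ'_p, then virgin compression beyond:
S_c = H/(1+e₀)·[C_r·log₁₀(σ'_p/σ'_0) + C_c·log₁₀(σ'_f/σ'_p)]
    = 6.4/2.03 × [0.085×log₁₀(66/62.082) + 0.4×log₁₀(77.248/66)]
    = 3.1527 × [0.0022592 + 0.027337] = 0.09331 m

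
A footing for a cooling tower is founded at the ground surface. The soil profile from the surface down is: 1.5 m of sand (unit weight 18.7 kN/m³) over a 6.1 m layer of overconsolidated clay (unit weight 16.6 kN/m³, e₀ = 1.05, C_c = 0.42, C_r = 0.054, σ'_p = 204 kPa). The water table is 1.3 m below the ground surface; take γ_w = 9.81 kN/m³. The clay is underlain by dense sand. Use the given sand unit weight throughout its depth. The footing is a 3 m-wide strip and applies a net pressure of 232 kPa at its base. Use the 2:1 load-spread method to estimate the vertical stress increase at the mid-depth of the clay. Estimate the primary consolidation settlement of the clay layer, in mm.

Mid-depth of clay below the ground surface: z = 1.5 + 6.1/2 = 4.55 m.
Total vertical stress at mid-clay: σ_v = 18.7×1.5 + 16.6×3.05 = 78.68 kPa.
Pore pressure: u = 9.81×(4.55 − 1.3) = 31.883 kPa.
Initial effective stress: σ'_0 = σ_v − u = 78.68 − 31.883 = 46.797 kPa.
Stress increase at mid-clay by the 2:1 spreading method:
Δσ = qB/(B+z) = 232×3/(3+4.55) = 92.185 kPa
Final effective stress: σ'_f = 46.797 + 92.185 = 138.98 kPa.
σ'_f = 138.98 ≤ σ'_p = 204 kPa, so the clay remains overconsolidated and only the recompression index applies:
S_c = C_r·H/(1+e₀)·log₁₀(σ'_f/σ'_0) = 0.054×6.1/2.05×log₁₀(138.98/46.797)
    = 0.16068 × 0.47273 = 0.07596 m

S_c ≈ 76 mm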